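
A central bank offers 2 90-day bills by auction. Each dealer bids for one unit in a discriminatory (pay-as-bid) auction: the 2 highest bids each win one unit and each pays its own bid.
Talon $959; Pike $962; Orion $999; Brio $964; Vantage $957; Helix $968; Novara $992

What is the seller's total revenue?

Bids ranked high→low: 999 (Orion), 992 (Novara), 968 (Helix), 964 (Brio), …
The 2 highest are Orion, Novara.
Total revenue = 999 + 992 = $1,991.

Total revenue: $1,991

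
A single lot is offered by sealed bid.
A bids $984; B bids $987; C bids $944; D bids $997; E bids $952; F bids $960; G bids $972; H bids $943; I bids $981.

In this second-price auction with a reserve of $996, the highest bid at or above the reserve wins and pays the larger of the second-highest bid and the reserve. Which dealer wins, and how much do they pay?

Bids in order: 997 (D) > 987 (B) > 984 (A) > 981 (I) > 972 (G) > 960 (F) > …
Highest eligible bid: D at $997.
Second-highest bid $987 is below the reserve $996, so the reserve binds → payment $996.

D pays $996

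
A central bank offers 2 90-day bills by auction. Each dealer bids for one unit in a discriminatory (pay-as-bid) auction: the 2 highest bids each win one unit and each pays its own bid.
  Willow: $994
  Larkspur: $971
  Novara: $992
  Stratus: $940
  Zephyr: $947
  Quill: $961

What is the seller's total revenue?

Bids ranked high→low: 994 (Willow), 992 (Novara), 971 (Larkspur), 961 (Quill), …
The 2 highest are Willow, Novara.
Total revenue = 994 + 992 = $1,986.

Total revenue: $1,986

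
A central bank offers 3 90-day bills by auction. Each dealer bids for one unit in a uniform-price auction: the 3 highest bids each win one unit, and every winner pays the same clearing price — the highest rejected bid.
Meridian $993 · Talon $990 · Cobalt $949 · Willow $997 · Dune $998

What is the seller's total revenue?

Total revenue: $2,970

Sorting: 998 (Dune), 997 (Willow), 993 (Meridian), 990 (Talon), 949 (Cobalt)
Winners (3 units): Dune, Willow, Meridian.
First losing bid is Talon's $990, which sets the uniform price.
Total revenue = 3 × $990 = $2,970.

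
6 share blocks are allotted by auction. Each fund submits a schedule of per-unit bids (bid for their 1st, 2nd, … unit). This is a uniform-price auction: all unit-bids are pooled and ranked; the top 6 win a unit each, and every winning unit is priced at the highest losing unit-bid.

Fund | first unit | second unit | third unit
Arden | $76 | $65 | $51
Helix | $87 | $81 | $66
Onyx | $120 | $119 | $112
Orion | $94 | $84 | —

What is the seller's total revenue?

Total revenue: $486

All unit-bids, highest first — top 6: 120 (Onyx-1), 119 (Onyx-2), 112 (Onyx-3), 94 (Orion-1), 87 (Helix-1), 84 (Orion-2)
First bid not allocated: $81.
Allocation: Helix 1, Onyx 3, Orion 2. Every unit priced at $81.
Revenue = 6 × 81 = $486.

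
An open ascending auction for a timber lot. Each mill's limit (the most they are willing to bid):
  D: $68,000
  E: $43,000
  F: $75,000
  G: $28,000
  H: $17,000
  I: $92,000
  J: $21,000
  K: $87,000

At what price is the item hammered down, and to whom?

Limits ranked: 92,000 (I) > 87,000 (K) > 75,000 (F) > 68,000 (D) > 43,000 (E) > 28,000 (G) > …
K is the last rival to drop out, at $87,000; I remains and wins at that price.

I wins at $87,000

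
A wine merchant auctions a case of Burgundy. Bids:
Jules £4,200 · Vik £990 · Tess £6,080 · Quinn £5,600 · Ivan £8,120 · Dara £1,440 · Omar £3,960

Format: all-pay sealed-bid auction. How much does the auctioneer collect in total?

Total revenue: £30,390

Sorting bids: 8,120 (Ivan) > 6,080 (Tess) > 5,600 (Quinn) > 4,200 (Jules) > 3,960 (Omar) > 1,440 (Dara) > …
Ivan wins with the top bid; all bids are sunk regardless.
Every bidder forfeits their bid regardless of winning.
Revenue = 4,200 + 990 + 6,080 + 5,600 + 8,120 + 1,440 + 3,960 = £30,390.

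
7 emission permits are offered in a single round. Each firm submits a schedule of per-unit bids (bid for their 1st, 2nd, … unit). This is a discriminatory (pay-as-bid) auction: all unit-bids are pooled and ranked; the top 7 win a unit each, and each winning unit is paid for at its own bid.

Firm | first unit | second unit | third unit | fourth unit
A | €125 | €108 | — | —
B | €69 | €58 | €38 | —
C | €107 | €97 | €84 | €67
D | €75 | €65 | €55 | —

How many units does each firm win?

All unit-bids, highest first — top 7: 125 (A-1), 108 (A-2), 107 (C-1), 97 (C-2), 84 (C-3), 75 (D-1), 69 (B-1)
Next rejected bid: €67 (not a price — pay-as-bid).
Allocation: A 2, B 1, C 3, D 1.

A 2, B 1, C 3, D 1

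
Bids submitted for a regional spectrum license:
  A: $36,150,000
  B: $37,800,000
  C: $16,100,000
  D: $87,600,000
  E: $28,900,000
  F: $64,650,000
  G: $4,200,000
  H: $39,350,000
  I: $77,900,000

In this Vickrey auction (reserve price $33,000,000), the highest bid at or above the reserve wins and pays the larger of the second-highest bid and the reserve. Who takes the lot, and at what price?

D pays $77,900,000

Vickrey auction (reserve price $33,000,000): the highest bid at or above the reserve wins and pays the larger of the second-highest bid and the reserve.
Bids in order: 87,600,000 (D) > 77,900,000 (I) > 64,650,000 (F) > 39,350,000 (H) > 37,800,000 (B) > 36,150,000 (A) > …
D has the top bid at or above the reserve ($87,600,000).
max(second-highest $77,900,000, reserve $33,000,000) = $77,900,000; the reserve does not bind.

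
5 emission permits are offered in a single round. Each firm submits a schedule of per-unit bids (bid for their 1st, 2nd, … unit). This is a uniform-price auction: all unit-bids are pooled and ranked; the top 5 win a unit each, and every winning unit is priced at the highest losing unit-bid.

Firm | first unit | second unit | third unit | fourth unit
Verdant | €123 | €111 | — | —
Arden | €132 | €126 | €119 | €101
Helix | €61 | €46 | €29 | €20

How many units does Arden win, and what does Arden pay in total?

Arden: 3 units, pays €303

All unit-bids, highest first — top 5: 132 (Arden-1), 126 (Arden-2), 123 (Verdant-1), 119 (Arden-3), 111 (Verdant-2)
The (k+1)-th unit-bid is €101.
Arden wins 3 unit(s) at €101 each.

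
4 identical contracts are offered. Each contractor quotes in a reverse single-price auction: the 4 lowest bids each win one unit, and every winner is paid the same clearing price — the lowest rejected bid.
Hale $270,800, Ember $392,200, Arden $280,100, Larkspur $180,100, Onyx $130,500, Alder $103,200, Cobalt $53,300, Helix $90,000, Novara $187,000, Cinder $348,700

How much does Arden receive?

Arden is paid $0

Sorting: 53,300 (Cobalt), 90,000 (Helix), 103,200 (Alder), 130,500 (Onyx), 180,100 (Larkspur), 187,000 (Novara), …
The 4 lowest are Cobalt, Helix, Alder, Onyx.
Clearing price = lowest rejected bid = $180,100.
Arden does not win → is paid $0.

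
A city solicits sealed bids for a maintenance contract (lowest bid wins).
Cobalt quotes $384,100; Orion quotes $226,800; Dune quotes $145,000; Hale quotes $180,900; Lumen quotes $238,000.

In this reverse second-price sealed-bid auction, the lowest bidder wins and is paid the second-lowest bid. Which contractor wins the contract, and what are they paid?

Dune is paid $180,900

Rule: the lowest bidder wins and is paid the second-lowest bid.
Bids in order: 145,000 (Dune) < 180,900 (Hale) < 226,800 (Orion) < 238,000 (Lumen) < 384,100 (Cobalt)
Second-price: Dune is paid Hale's bid of $180,900.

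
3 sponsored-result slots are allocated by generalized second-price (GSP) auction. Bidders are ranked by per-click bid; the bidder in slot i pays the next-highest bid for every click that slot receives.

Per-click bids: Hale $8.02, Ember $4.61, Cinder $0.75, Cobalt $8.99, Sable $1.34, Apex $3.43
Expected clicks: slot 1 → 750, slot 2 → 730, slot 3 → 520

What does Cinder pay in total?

Sorting advertisers: $8.99 (Cobalt) > $8.02 (Hale) > $4.61 (Ember) > $3.43 (Apex) > …
Cinder ranks below slot 3 → no slot, pays nothing.

Cinder pays $0.00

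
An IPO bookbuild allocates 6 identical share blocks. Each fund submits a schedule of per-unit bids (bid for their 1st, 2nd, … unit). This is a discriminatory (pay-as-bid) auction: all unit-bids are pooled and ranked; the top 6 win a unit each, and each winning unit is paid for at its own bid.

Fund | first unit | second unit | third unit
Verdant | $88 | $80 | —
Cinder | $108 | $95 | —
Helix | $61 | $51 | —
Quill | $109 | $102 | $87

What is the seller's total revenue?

Pooled unit-bids ranked (top 6): 109 (Quill-1), 108 (Cinder-1), 102 (Quill-2), 95 (Cinder-2), 88 (Verdant-1), 87 (Quill-3)
Next rejected bid: $80 (not a price — pay-as-bid).
Each winning unit pays its own bid.
Revenue = 109 + 108 + 102 + 95 + 88 + 87 = $589.

Total revenue: $589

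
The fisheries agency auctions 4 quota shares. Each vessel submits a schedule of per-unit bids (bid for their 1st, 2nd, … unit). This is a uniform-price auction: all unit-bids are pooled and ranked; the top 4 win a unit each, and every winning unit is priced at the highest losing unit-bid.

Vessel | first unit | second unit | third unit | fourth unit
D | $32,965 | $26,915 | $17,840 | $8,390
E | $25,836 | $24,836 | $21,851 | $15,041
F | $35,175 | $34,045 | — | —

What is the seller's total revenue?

Total revenue: $103,344

Merging the schedules and taking the best 4: 35,175 (F-1), 34,045 (F-2), 32,965 (D-1), 26,915 (D-2)
Highest rejected unit-bid = $25,836.
Allocation: D 2, F 2. Every unit priced at $25,836.
Revenue = 4 × 25,836 = $103,344.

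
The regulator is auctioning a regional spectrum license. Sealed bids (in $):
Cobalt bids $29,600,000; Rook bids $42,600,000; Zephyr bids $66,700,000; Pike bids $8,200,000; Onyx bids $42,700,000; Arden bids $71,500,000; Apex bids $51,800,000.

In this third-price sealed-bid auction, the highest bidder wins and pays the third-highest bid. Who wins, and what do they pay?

Sorting bids: 71,500,000 (Arden) > 66,700,000 (Zephyr) > 51,800,000 (Apex) > 42,700,000 (Onyx) > 42,600,000 (Rook) > 29,600,000 (Cobalt) > …
Arden wins; payment is bid #3 in the ranking = $51,800,000.

Arden pays $51,800,000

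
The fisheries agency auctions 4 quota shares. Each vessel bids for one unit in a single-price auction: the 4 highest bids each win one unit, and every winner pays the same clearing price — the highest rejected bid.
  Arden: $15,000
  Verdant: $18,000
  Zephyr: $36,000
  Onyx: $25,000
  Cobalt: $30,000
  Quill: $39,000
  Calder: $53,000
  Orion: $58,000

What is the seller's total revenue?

Sorting: 58,000 (Orion), 53,000 (Calder), 39,000 (Quill), 36,000 (Zephyr), 30,000 (Cobalt), 25,000 (Onyx), …
The 4 highest are Orion, Calder, Quill, Zephyr.
Highest unsuccessful bid: $30,000 → clearing price.
Total revenue = 4 × $30,000 = $120,000.

Total revenue: $120,000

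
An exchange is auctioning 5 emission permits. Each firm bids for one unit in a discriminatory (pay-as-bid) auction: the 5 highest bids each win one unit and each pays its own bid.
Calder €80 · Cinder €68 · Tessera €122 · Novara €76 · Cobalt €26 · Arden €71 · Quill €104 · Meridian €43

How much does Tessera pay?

Tessera pays €122

Ordering the bids: 122 (Tessera), 104 (Quill), 80 (Calder), 76 (Novara), 71 (Arden), 68 (Cinder), 43 (Meridian), …
The 5 highest are Tessera, Quill, Calder, Novara, Arden.
Tessera wins → own bid €122.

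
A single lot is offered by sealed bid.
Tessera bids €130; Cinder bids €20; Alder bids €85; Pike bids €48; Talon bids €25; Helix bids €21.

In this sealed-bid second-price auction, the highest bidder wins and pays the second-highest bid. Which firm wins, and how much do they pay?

Tessera pays €85

Sorting bids: 130 (Tessera) > 85 (Alder) > 48 (Pike) > 25 (Talon) > 21 (Helix) > 20 (Cinder)
Second-price: Tessera pays Alder's bid of €85.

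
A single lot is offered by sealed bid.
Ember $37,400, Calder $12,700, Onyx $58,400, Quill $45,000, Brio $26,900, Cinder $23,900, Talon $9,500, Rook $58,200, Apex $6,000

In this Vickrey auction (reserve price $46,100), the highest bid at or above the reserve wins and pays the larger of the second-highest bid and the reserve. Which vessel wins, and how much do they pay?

Rule: the highest bid at or above the reserve wins and pays the larger of the second-highest bid and the reserve.
Bids in order: 58,400 (Onyx) > 58,200 (Rook) > 45,000 (Quill) > 37,400 (Ember) > 26,900 (Brio) > 23,900 (Cinder) > …
Highest eligible bid: Onyx at $58,400.
Second-highest bid $58,200 exceeds the reserve $46,100 → payment $58,200.

Onyx pays $58,200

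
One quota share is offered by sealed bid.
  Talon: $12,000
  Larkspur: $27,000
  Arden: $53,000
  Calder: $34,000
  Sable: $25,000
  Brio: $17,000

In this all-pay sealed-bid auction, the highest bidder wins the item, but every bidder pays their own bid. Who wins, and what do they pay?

All-pay sealed-bid auction: the highest bidder wins the item, but every bidder pays their own bid.
Sorting bids: 53,000 (Arden) > 34,000 (Calder) > 27,000 (Larkspur) > 25,000 (Sable) > 17,000 (Brio) > 12,000 (Talon)
Arden is highest and takes the item; every bidder forfeits their bid.

Arden pays $53,000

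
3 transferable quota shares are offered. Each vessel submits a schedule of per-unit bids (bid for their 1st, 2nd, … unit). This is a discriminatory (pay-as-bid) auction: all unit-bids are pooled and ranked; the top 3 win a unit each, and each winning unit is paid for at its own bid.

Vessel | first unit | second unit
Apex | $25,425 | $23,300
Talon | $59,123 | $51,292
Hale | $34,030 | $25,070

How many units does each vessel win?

Hale 1, Talon 2

All unit-bids, highest first — top 3: 59,123 (Talon-1), 51,292 (Talon-2), 34,030 (Hale-1)
Next rejected bid: $25,425 (not a price — pay-as-bid).
Allocation: Hale 1, Talon 2.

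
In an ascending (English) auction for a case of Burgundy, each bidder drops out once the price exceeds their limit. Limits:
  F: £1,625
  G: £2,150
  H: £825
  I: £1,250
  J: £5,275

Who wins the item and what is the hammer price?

Limits in order: 5,275 (J) > 2,150 (G) > 1,625 (F) > 1,250 (I) > 825 (H)
Bidding ends when G exits at £2,150; J takes it.

J wins at £2,150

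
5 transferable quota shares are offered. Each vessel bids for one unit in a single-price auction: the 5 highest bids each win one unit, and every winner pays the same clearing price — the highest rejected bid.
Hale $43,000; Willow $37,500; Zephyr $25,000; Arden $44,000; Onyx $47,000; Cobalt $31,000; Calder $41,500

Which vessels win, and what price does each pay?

Bids ranked high→low: 47,000 (Onyx), 44,000 (Arden), 43,000 (Hale), 41,500 (Calder), 37,500 (Willow), 31,000 (Cobalt), 25,000 (Zephyr)
Top 5: Onyx, Arden, Hale, Calder, Willow.
Clearing price = highest rejected bid = $31,000.

Onyx, Arden, Hale, Calder, Willow; each pays $31,000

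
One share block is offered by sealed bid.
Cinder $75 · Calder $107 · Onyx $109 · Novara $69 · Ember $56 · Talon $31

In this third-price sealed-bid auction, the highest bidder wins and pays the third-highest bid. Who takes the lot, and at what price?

Onyx pays $75

Third-price sealed-bid auction: the highest bidder wins and pays the third-highest bid.
Bids ranked: 109 (Onyx) > 107 (Calder) > 75 (Cinder) > 69 (Novara) > 56 (Ember) > 31 (Talon)
Onyx is highest; pays the third-highest bid, $75.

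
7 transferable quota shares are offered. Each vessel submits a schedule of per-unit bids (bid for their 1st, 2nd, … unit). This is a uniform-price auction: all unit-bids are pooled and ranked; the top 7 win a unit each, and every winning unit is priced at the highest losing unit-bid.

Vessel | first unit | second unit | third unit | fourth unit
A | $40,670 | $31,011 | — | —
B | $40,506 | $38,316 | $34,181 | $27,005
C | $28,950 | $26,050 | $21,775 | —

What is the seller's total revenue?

Total revenue: $182,350

Merging the schedules and taking the best 7: 40,670 (A-1), 40,506 (B-1), 38,316 (B-2), 34,181 (B-3), 31,011 (A-2), 28,950 (C-1), 27,005 (B-4)
Highest rejected unit-bid = $26,050.
Allocation: A 2, B 4, C 1. Every unit priced at $26,050.
Revenue = 7 × 26,050 = $182,350.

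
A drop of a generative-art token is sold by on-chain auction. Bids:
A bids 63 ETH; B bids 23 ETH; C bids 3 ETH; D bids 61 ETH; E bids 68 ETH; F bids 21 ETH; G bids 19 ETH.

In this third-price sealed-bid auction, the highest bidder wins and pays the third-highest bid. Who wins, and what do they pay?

Sorting bids: 68 (E) > 63 (A) > 61 (D) > 23 (B) > 21 (F) > 19 (G) > …
E wins; payment is bid #3 in the ranking = 61 ETH.

E pays 61 ETH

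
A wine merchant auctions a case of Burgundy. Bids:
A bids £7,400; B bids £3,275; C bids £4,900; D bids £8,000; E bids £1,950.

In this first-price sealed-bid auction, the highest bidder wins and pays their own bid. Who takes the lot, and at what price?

Bids in order: 8,000 (D) > 7,400 (A) > 4,900 (C) > 3,275 (B) > 1,950 (E)
D is highest → pays own bid, £8,000.

D pays £8,000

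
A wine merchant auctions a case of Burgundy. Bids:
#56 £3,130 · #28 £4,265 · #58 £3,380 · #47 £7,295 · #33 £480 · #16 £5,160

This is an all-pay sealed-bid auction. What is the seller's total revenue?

Sorting bids: 7,295 (#47) > 5,160 (#16) > 4,265 (#28) > 3,380 (#58) > 3,130 (#56) > 480 (#33)
#47 wins with the top bid; all bids are sunk regardless.
Every bidder forfeits their bid regardless of winning.
Revenue = 3,130 + 4,265 + 3,380 + 7,295 + 480 + 5,160 = £23,710.

Total revenue: £23,710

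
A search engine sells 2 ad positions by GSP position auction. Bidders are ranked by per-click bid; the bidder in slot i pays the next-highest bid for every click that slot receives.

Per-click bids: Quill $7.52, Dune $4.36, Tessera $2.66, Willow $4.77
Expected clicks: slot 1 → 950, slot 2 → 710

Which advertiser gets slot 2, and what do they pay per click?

Ranked by bid: $7.52 (Quill) > $4.77 (Willow) > $4.36 (Dune) > …
Slot 2 goes to the second-ranked bidder, Willow, who pays the next bid down: $4.36/click.

Willow; $4.36 per click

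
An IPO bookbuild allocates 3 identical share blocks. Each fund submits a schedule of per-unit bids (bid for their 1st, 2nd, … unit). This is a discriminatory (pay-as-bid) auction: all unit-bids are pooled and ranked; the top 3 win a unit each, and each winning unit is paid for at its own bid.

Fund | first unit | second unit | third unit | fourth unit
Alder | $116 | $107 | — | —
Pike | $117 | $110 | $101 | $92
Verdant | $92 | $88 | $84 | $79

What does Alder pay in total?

Merging the schedules and taking the best 3: 117 (Pike-1), 116 (Alder-1), 110 (Pike-2)
Next rejected bid: $107 (not a price — pay-as-bid).
Alder's winning unit-bids: 116 = $116.

Alder pays $116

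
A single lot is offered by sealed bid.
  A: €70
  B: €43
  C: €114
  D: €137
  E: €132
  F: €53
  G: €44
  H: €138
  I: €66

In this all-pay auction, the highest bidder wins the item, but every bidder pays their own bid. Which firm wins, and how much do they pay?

Bids in order: 138 (H) > 137 (D) > 132 (E) > 114 (C) > 70 (A) > 66 (I) > …
H wins with the top bid; all bids are sunk regardless.

H pays €138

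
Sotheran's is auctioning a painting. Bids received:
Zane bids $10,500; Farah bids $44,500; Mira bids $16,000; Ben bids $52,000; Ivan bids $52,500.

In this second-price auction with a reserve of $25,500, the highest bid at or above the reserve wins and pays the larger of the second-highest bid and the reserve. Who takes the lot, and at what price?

Bids in order: 52,500 (Ivan) > 52,000 (Ben) > 44,500 (Farah) > 16,000 (Mira) > 10,500 (Zane)
Ivan has the top bid at or above the reserve ($52,500).
max(second-highest $52,000, reserve $25,500) = $52,000; the reserve does not bind.

Ivan pays $52,000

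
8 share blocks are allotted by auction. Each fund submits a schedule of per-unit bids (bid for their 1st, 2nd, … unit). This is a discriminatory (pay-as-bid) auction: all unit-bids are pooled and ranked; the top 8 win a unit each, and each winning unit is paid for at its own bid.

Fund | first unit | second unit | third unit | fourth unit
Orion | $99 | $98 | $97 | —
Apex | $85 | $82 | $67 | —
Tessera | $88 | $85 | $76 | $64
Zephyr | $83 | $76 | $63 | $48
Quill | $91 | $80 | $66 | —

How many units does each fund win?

Merging the schedules and taking the best 8: 99 (Orion-1), 98 (Orion-2), 97 (Orion-3), 91 (Quill-1), 88 (Tessera-1), 85 (Apex-1), 85 (Tessera-2), 83 (Zephyr-1)
Next rejected bid: $82 (not a price — pay-as-bid).
Allocation: Apex 1, Orion 3, Quill 1, Tessera 2, Zephyr 1.

Apex 1, Orion 3, Quill 1, Tessera 2, Zephyr 1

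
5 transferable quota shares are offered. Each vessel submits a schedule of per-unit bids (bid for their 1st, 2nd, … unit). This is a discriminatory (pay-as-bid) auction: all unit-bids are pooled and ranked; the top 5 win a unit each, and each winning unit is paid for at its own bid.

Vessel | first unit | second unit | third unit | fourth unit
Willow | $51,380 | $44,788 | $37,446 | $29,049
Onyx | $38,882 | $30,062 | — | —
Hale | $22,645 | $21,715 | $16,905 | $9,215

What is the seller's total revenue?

Total revenue: $202,558

Pooled unit-bids ranked (top 5): 51,380 (Willow-1), 44,788 (Willow-2), 38,882 (Onyx-1), 37,446 (Willow-3), 30,062 (Onyx-2)
Next rejected bid: $29,049 (not a price — pay-as-bid).
Each winning unit pays its own bid.
Revenue = 51,380 + 44,788 + 38,882 + 37,446 + 30,062 = $202,558.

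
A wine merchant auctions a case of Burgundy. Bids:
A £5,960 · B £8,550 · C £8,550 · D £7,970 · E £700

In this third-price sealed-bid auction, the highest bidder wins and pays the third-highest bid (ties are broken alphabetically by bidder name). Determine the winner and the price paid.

Rule: the highest bidder wins and pays the third-highest bid.
Sorting bids: 8,550 (B) > 8,550 (C) > 7,970 (D) > 5,960 (A) > 700 (E)
B and C tie at £8,550; tie-break gives it to B.
B is highest; pays the third-highest bid, £7,970.

B pays £7,970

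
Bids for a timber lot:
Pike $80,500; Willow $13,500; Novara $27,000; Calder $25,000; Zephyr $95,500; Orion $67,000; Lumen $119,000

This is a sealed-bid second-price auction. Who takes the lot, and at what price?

Lumen pays $95,500

Bids in order: 119,000 (Lumen) > 95,500 (Zephyr) > 80,500 (Pike) > 67,000 (Orion) > 27,000 (Novara) > 25,000 (Calder) > …
Lumen is highest; pays the second-highest bid, $95,500.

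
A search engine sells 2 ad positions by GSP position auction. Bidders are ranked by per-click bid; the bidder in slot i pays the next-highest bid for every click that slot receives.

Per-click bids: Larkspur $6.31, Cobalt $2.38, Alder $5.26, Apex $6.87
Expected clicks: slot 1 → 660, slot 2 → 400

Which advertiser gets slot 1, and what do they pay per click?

Per-click bids in order: $6.87 (Apex) > $6.31 (Larkspur) > $5.26 (Alder) > …
Slot 1 goes to the first-ranked bidder, Apex, who pays the next bid down: $6.31/click.

Apex; $6.31 per click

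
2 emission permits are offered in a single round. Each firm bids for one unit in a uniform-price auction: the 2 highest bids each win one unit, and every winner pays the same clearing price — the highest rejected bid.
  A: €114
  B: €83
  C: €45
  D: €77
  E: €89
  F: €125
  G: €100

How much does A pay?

A pays €100

Ordering the bids: 125 (F), 114 (A), 100 (G), 89 (E), …
Top 2: F, A.
Clearing price = highest rejected bid = €100.
A wins → pays €100.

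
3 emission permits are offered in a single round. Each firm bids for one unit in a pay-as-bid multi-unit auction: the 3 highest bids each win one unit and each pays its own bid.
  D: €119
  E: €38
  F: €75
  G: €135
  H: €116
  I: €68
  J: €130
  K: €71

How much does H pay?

Bids ranked high→low: 135 (G), 130 (J), 119 (D), 116 (H), 75 (F), …
Top 3: G, J, D.
H does not win → €0.

H pays €0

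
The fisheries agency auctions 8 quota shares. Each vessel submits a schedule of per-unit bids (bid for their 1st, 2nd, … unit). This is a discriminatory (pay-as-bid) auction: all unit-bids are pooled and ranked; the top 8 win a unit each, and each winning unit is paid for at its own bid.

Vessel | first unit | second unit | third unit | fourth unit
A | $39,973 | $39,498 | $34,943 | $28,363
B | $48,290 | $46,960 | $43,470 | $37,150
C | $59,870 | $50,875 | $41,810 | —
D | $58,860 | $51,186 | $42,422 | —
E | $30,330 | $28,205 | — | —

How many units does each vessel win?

Pooled unit-bids ranked (top 8): 59,870 (C-1), 58,860 (D-1), 51,186 (D-2), 50,875 (C-2), 48,290 (B-1), 46,960 (B-2), 43,470 (B-3), 42,422 (D-3)
Next rejected bid: $41,810 (not a price — pay-as-bid).
Allocation: B 3, C 2, D 3.

B 3, C 2, D 3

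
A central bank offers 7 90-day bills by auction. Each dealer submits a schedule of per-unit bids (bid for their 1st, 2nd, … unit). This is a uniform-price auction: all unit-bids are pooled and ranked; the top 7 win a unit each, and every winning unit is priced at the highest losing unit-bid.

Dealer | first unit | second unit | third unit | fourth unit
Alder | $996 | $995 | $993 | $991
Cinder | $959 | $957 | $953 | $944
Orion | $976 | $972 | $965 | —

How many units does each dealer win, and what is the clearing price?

Alder 4, Orion 3; clearing price $959

Merging the schedules and taking the best 7: 996 (Alder-1), 995 (Alder-2), 993 (Alder-3), 991 (Alder-4), 976 (Orion-1), 972 (Orion-2), 965 (Orion-3)
Highest rejected unit-bid = $959.
Allocation: Alder 4, Orion 3.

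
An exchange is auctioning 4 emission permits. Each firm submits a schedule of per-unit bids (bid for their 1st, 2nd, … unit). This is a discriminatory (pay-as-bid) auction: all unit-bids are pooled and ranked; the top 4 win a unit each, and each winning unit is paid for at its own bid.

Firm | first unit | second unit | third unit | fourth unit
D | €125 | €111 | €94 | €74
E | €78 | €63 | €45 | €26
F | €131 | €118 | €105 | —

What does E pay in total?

All unit-bids, highest first — top 4: 131 (F-1), 125 (D-1), 118 (F-2), 111 (D-2)
Next rejected bid: €105 (not a price — pay-as-bid).
E wins no units.

E pays €0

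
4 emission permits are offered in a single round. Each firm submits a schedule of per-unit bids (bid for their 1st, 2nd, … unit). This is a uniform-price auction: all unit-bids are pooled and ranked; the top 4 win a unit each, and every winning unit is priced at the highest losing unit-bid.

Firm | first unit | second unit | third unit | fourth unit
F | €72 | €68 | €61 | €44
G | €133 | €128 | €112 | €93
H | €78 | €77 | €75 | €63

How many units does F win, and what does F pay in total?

Merging the schedules and taking the best 4: 133 (G-1), 128 (G-2), 112 (G-3), 93 (G-4)
Highest rejected unit-bid = €78.
F wins 0 unit(s) at €78 each.

F: 0 units, pays €0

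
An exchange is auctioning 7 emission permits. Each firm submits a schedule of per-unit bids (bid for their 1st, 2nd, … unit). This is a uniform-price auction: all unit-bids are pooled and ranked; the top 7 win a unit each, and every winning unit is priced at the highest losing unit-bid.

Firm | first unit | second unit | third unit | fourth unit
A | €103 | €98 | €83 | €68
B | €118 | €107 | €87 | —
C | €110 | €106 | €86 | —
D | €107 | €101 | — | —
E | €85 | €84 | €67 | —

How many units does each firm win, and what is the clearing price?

Pooled unit-bids ranked (top 7): 118 (B-1), 110 (C-1), 107 (B-2), 107 (D-1), 106 (C-2), 103 (A-1), 101 (D-2)
First bid not allocated: €98.
Allocation: A 1, B 2, C 2, D 2.

A 1, B 2, C 2, D 2; clearing price €98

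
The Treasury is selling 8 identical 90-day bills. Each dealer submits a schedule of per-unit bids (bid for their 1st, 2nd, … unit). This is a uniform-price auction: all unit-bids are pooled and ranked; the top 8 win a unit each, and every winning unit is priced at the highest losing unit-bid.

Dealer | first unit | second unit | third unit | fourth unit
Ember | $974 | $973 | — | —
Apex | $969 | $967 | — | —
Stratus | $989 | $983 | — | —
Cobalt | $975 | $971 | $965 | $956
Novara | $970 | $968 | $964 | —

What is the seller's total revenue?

Total revenue: $7,744

Merging the schedules and taking the best 8: 989 (Stratus-1), 983 (Stratus-2), 975 (Cobalt-1), 974 (Ember-1), 973 (Ember-2), 971 (Cobalt-2), 970 (Novara-1), 969 (Apex-1)
Highest rejected unit-bid = $968.
Allocation: Apex 1, Cobalt 2, Ember 2, Novara 1, Stratus 2. Every unit priced at $968.
Revenue = 8 × 968 = $7,744.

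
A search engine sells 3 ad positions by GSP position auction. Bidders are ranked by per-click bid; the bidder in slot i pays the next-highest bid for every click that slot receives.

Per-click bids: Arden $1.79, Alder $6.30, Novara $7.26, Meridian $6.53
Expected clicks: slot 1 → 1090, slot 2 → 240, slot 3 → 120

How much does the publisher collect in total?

Ranked by bid: $7.26 (Novara) > $6.53 (Meridian) > $6.30 (Alder) > $1.79 (Arden)
Slot 1: Novara pays $6.53 × 1090 = $7117.70
Slot 2: Meridian pays $6.30 × 240 = $1512.00
Slot 3: Alder pays $1.79 × 120 = $214.80
Total = $8844.50

Total revenue: $8844.50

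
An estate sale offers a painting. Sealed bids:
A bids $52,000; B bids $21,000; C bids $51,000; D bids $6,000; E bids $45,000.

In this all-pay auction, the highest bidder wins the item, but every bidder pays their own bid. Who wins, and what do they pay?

Bids in order: 52,000 (A) > 51,000 (C) > 45,000 (E) > 21,000 (B) > 6,000 (D)
A wins with the top bid; all bids are sunk regardless.

A pays $52,000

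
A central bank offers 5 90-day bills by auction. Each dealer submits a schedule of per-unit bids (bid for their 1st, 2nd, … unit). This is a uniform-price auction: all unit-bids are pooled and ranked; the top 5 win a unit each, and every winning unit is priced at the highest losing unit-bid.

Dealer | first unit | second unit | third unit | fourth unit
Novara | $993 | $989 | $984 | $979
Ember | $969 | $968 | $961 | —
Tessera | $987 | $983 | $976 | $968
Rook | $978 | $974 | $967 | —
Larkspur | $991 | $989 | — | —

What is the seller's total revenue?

Merging the schedules and taking the best 5: 993 (Novara-1), 991 (Larkspur-1), 989 (Novara-2), 989 (Larkspur-2), 987 (Tessera-1)
The (k+1)-th unit-bid is $984.
Allocation: Larkspur 2, Novara 2, Tessera 1. Every unit priced at $984.
Revenue = 5 × 984 = $4,920.

Total revenue: $4,920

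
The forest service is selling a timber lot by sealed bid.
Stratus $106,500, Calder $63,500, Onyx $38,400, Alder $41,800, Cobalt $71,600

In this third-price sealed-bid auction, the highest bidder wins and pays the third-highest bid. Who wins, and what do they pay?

Sorting bids: 106,500 (Stratus) > 71,600 (Cobalt) > 63,500 (Calder) > 41,800 (Alder) > 38,400 (Onyx)
Stratus wins; payment is bid #3 in the ranking = $63,500.

Stratus pays $63,500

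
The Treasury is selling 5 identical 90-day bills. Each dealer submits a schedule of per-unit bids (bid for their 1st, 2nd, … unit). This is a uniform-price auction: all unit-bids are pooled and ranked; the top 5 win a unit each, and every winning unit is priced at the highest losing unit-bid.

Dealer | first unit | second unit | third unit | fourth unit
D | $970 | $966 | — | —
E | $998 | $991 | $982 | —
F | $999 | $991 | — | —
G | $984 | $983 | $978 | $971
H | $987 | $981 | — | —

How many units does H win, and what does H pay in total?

H: 1 unit, pays $984

All unit-bids, highest first — top 5: 999 (F-1), 998 (E-1), 991 (E-2), 991 (F-2), 987 (H-1)
First bid not allocated: $984.
H wins 1 unit(s) at $984 each.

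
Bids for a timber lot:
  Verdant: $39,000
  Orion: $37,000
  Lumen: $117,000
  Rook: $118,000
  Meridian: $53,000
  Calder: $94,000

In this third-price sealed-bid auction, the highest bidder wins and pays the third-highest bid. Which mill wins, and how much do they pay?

Sorting bids: 118,000 (Rook) > 117,000 (Lumen) > 94,000 (Calder) > 53,000 (Meridian) > 39,000 (Verdant) > 37,000 (Orion)
Rook wins; payment is bid #3 in the ranking = $94,000.

Rook pays $94,000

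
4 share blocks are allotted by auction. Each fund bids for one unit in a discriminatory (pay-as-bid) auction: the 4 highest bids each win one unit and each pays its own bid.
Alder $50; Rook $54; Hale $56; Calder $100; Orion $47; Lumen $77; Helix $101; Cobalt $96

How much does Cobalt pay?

Bids ranked high→low: 101 (Helix), 100 (Calder), 96 (Cobalt), 77 (Lumen), 56 (Hale), 54 (Rook), …
Top 4: Helix, Calder, Cobalt, Lumen.
Cobalt wins → own bid $96.

Cobalt pays $96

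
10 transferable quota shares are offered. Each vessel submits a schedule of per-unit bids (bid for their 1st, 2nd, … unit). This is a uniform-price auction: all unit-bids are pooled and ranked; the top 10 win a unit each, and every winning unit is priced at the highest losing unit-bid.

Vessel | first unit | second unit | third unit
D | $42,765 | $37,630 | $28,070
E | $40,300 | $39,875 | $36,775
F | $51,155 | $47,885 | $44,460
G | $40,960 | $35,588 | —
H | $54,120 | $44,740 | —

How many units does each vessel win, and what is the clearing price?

D 2, E 2, F 3, G 1, H 2; clearing price $36,775

All unit-bids, highest first — top 10: 54,120 (H-1), 51,155 (F-1), 47,885 (F-2), 44,740 (H-2), 44,460 (F-3), 42,765 (D-1), 40,960 (G-1), 40,300 (E-1), 39,875 (E-2), 37,630 (D-2)
The (k+1)-th unit-bid is $36,775.
Allocation: D 2, E 2, F 3, G 1, H 2.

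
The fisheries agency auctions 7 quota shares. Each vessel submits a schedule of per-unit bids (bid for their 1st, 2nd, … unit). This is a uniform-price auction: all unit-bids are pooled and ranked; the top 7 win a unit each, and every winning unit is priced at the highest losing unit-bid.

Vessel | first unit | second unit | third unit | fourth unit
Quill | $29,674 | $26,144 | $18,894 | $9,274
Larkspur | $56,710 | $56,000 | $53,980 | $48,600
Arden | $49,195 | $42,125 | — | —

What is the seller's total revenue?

Total revenue: $183,008

Pooled unit-bids ranked (top 7): 56,710 (Larkspur-1), 56,000 (Larkspur-2), 53,980 (Larkspur-3), 49,195 (Arden-1), 48,600 (Larkspur-4), 42,125 (Arden-2), 29,674 (Quill-1)
First bid not allocated: $26,144.
Allocation: Arden 2, Larkspur 4, Quill 1. Every unit priced at $26,144.
Revenue = 7 × 26,144 = $183,008.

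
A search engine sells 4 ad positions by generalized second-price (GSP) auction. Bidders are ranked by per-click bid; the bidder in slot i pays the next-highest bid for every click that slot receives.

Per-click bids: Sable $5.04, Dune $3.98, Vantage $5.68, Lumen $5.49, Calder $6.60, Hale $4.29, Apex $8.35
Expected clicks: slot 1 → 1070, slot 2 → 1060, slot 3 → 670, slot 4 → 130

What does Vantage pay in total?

Per-click bids in order: $8.35 (Apex) > $6.60 (Calder) > $5.68 (Vantage) > $5.49 (Lumen) > $5.04 (Sable) > …
Vantage holds slot 3 → pays next bid $5.49 × 670 clicks = $3678.30.

Vantage pays $3678.30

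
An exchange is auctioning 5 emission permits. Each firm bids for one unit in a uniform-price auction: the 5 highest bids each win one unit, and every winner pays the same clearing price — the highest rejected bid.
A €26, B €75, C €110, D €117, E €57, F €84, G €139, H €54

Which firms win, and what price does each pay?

G, D, C, F, B; each pays €57

Sorting: 139 (G), 117 (D), 110 (C), 84 (F), 75 (B), 57 (E), 54 (H), …
The 5 highest are G, D, C, F, B.
Clearing price = highest rejected bid = €57.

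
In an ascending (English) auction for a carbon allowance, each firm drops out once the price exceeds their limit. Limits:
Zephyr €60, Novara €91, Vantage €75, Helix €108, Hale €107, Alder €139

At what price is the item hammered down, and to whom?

Alder wins at €108

Limits in order: 139 (Alder) > 108 (Helix) > 107 (Hale) > 91 (Novara) > 75 (Vantage) > 60 (Zephyr)
Once the price passes €108, only Alder is left; the hammer falls at Helix's limit of €108.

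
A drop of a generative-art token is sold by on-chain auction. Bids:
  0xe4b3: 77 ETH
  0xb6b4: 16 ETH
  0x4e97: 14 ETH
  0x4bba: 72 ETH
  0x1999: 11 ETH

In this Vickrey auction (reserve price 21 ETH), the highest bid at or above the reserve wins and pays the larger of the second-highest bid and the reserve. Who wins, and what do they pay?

Sorting bids: 77 (0xe4b3) > 72 (0x4bba) > 16 (0xb6b4) > 14 (0x4e97) > 11 (0x1999)
Highest eligible bid: 0xe4b3 at 77 ETH.
Second-highest bid 72 ETH exceeds the reserve 21 ETH → payment 72 ETH.

0xe4b3 pays 72 ETH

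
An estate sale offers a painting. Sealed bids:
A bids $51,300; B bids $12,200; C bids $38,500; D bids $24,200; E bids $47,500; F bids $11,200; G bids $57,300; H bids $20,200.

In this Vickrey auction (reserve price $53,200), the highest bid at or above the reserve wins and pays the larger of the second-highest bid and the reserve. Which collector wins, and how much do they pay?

Sorting bids: 57,300 (G) > 51,300 (A) > 47,500 (E) > 38,500 (C) > 24,200 (D) > 20,200 (H) > …
G has the top bid at or above the reserve ($57,300).
max(second-highest $51,300, reserve $53,200) = $53,200.

G pays $53,200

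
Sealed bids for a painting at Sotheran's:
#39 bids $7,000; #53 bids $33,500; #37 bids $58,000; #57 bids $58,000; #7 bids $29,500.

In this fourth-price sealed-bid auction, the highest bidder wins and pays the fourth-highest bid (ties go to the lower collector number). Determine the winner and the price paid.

Bids in order: 58,000 (#37) > 58,000 (#57) > 33,500 (#53) > 29,500 (#7) > 7,000 (#39)
Tie at $58,000 → #37 wins by tie-break.
#37 wins; payment is bid #4 in the ranking = $29,500.

#37 pays $29,500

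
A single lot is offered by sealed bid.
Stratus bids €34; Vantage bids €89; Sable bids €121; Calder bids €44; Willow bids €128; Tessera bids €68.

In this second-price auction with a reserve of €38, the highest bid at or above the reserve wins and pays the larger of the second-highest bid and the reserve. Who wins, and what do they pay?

Willow pays €121

Second-price auction with a reserve of €38: the highest bid at or above the reserve wins and pays the larger of the second-highest bid and the reserve.
Bids ranked: 128 (Willow) > 121 (Sable) > 89 (Vantage) > 68 (Tessera) > 44 (Calder) > 34 (Stratus)
Highest eligible bid: Willow at €128.
max(second-highest €121, reserve €38) = €121; the reserve does not bind.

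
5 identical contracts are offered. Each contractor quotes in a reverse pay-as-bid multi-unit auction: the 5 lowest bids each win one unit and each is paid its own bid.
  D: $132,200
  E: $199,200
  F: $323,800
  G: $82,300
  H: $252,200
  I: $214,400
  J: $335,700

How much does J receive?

J is paid $0

Sorting: 82,300 (G), 132,200 (D), 199,200 (E), 214,400 (I), 252,200 (H), 323,800 (F), 335,700 (J)
The 5 lowest are G, D, E, I, H.
J does not win → $0.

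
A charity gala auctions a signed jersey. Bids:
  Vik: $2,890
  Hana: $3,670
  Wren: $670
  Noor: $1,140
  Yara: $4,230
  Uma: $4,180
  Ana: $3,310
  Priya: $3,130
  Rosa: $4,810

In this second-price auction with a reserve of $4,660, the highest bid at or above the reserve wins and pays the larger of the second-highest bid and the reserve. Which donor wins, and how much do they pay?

Second-price auction with a reserve of $4,660: the highest bid at or above the reserve wins and pays the larger of the second-highest bid and the reserve.
Bids ranked: 4,810 (Rosa) > 4,230 (Yara) > 4,180 (Uma) > 3,670 (Hana) > 3,310 (Ana) > 3,130 (Priya) > …
Highest eligible bid: Rosa at $4,810.
Second-highest bid $4,230 is below the reserve $4,660, so the reserve binds → payment $4,660.

Rosa pays $4,660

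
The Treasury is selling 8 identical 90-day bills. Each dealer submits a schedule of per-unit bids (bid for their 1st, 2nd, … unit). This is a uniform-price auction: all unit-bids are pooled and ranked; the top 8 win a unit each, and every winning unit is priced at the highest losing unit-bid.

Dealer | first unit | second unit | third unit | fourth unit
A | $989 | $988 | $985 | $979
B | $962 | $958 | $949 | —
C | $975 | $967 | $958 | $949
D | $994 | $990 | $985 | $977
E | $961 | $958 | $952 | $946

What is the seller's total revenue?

Pooled unit-bids ranked (top 8): 994 (D-1), 990 (D-2), 989 (A-1), 988 (A-2), 985 (A-3), 985 (D-3), 979 (A-4), 977 (D-4)
Highest rejected unit-bid = $975.
Allocation: A 4, D 4. Every unit priced at $975.
Revenue = 8 × 975 = $7,800.

Total revenue: $7,800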